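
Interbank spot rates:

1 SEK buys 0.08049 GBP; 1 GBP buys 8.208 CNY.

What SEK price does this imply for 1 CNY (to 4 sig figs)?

CNY/SEK = 1.514

1 CNY ÷ 8.208 = 0.121832 GBP
0.121832 GBP ÷ 0.08049 = 1.51363 SEK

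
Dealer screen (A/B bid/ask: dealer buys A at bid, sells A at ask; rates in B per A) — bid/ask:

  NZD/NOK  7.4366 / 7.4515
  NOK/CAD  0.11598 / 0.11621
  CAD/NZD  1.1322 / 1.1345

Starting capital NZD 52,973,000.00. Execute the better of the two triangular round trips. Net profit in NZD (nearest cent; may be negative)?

Net profit: NZD 948,611.33

Best loop NZD → CAD → NOK → NZD:
NZD 52,973,000.00 ÷ 1.1345 (buy CAD at ask) = CAD 46,692,816.22
CAD 46,692,816.22 ÷ 0.11621 (buy NOK at ask) = NOK 401,796,886.83
NOK 401,796,886.83 ÷ 7.4515 (buy NZD at ask) = NZD 53,921,611.33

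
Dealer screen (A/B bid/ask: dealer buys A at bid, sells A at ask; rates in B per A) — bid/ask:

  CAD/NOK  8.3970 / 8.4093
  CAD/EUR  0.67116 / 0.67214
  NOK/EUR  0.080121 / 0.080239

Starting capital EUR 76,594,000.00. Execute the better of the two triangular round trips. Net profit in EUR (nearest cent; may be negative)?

Best loop EUR → CAD → NOK → EUR:
EUR 76,594,000.00 ÷ 0.67214 (buy CAD at ask) = CAD 113,955,425.95
CAD 113,955,425.95 × 8.3970 (sell CAD at bid) = NOK 956,883,711.73
NOK 956,883,711.73 × 0.080121 (sell NOK at bid) = EUR 76,666,479.87

Net profit: EUR 72,479.87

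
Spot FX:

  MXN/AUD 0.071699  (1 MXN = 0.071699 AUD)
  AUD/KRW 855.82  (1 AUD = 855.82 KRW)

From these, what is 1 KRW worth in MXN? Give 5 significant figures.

1 KRW ÷ 855.82 = 0.00116847 AUD
0.00116847 AUD ÷ 0.071699 = 0.0162969 MXN

KRW/MXN = 0.016297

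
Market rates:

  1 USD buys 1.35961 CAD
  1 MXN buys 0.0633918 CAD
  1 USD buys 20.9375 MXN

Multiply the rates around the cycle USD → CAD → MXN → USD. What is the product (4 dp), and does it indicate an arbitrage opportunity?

1.0244 (arbitrage exists)

Around USD → CAD → MXN → USD: 1 × 1.35961 ÷ 0.0633918 ÷ 20.9375 = 1.024369
Product > 1; profitable direction is USD → CAD → MXN → USD.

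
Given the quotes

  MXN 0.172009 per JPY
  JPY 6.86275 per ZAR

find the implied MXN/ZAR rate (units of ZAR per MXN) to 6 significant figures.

1 MXN ÷ 0.172009 = 5.81365 JPY
5.81365 JPY ÷ 6.86275 = 0.847131 ZAR

MXN/ZAR = 0.847131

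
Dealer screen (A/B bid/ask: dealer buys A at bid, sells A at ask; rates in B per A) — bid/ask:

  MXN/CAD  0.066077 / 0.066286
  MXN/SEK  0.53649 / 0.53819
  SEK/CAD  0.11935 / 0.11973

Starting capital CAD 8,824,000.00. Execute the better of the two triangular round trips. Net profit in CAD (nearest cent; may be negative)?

Best loop CAD → SEK → MXN → CAD:
CAD 8,824,000.00 ÷ 0.11973 (buy SEK at ask) = SEK 73,699,156.44
SEK 73,699,156.44 ÷ 0.53819 (buy MXN at ask) = MXN 136,938,918.29
MXN 136,938,918.29 × 0.066077 (sell MXN at bid) = CAD 9,048,512.90

Net profit: CAD 224,512.90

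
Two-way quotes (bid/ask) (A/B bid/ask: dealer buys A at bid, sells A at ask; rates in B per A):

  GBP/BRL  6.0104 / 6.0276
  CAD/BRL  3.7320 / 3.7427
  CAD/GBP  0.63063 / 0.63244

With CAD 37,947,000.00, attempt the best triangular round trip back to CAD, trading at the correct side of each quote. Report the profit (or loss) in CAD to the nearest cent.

Net profit: CAD 483,004.28

Best loop CAD → GBP → BRL → CAD:
CAD 37,947,000.00 × 0.63063 (sell CAD at bid) = GBP 23,930,516.61
GBP 23,930,516.61 × 6.0104 (sell GBP at bid) = BRL 143,831,977.03
BRL 143,831,977.03 ÷ 3.7427 (buy CAD at ask) = CAD 38,430,004.28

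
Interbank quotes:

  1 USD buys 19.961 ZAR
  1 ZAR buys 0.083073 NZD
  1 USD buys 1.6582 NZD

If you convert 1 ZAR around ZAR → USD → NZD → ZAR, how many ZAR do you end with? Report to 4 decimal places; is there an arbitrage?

Around ZAR → USD → NZD → ZAR: 1 ÷ 19.961 × 1.6582 ÷ 0.083073 = 0.999988
Product ≈ 1 (deviation 0.001%, within rounding noise).

1.0000 (no arbitrage)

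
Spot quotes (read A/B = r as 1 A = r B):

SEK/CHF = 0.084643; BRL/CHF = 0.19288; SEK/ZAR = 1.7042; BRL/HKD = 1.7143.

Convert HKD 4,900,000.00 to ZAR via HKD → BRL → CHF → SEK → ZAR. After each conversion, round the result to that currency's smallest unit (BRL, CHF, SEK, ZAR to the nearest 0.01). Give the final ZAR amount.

ZAR 11,100,076.36

HKD 4,900,000.00 ÷ 1.7143 = BRL 2,858,309.51
BRL 2,858,309.51 × 0.19288 = CHF 551,310.74
CHF 551,310.74 ÷ 0.084643 = SEK 6,513,364.84
SEK 6,513,364.84 × 1.7042 = ZAR 11,100,076.36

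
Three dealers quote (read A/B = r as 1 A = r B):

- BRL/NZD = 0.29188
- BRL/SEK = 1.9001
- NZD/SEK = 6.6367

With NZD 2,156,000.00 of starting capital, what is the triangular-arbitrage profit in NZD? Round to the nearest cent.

Profitable loop is NZD → SEK → BRL → NZD:
NZD 2,156,000.00 × 6.6367 = SEK 14,308,725.20
SEK 14,308,725.20 ÷ 1.9001 = BRL 7,530,511.66
BRL 7,530,511.66 × 0.29188 = NZD 2,198,005.74
Profit = NZD 2,198,005.74 − NZD 2,156,000.00

Profit: NZD 42,005.74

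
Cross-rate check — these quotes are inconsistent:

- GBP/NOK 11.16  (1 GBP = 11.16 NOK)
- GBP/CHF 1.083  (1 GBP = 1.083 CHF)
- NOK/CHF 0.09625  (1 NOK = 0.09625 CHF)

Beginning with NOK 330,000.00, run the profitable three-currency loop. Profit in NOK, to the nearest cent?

Profit: NOK 2,718.89

Profitable loop is NOK → GBP → CHF → NOK:
NOK 330,000.00 ÷ 11.16 = GBP 29,569.89
GBP 29,569.89 × 1.083 = CHF 32,024.19
CHF 32,024.19 ÷ 0.09625 = NOK 332,718.89
Profit = NOK 332,718.89 − NOK 330,000.00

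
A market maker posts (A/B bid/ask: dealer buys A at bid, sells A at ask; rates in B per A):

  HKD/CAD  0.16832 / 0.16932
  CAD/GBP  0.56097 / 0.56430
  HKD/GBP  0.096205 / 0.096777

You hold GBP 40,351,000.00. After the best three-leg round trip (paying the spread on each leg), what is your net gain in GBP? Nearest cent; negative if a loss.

Best loop GBP → CAD → HKD → GBP:
GBP 40,351,000.00 ÷ 0.56430 (buy CAD at ask) = CAD 71,506,290.98
CAD 71,506,290.98 ÷ 0.16932 (buy HKD at ask) = HKD 422,314,499.05
HKD 422,314,499.05 × 0.096205 (sell HKD at bid) = GBP 40,628,766.38

Net profit: GBP 277,766.38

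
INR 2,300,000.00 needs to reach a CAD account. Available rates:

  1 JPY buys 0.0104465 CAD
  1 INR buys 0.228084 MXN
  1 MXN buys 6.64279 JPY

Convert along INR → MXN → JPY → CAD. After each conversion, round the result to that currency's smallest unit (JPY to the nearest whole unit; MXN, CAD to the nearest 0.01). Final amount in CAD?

INR 2,300,000.00 × 0.228084 = MXN 524,593.20
MXN 524,593.20 × 6.64279 = JPY 3,484,762
JPY 3,484,762 × 0.0104465 = CAD 36,403.57

CAD 36,403.57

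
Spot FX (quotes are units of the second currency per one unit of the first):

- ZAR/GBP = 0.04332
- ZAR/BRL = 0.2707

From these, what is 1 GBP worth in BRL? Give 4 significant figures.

1 GBP ÷ 0.04332 = 23.084 ZAR
23.084 ZAR × 0.2707 = 6.24885 BRL

GBP/BRL = 6.249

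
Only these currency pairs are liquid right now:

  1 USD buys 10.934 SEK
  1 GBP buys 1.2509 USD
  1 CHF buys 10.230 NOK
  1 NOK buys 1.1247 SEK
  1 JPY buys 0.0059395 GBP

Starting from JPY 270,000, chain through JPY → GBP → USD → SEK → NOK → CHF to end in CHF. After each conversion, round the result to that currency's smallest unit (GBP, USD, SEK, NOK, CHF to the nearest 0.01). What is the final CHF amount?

JPY 270,000 × 0.0059395 = GBP 1,603.67
GBP 1,603.67 × 1.2509 = USD 2,006.03
USD 2,006.03 × 10.934 = SEK 21,933.93
SEK 21,933.93 ÷ 1.1247 = NOK 19,502.03
NOK 19,502.03 ÷ 10.230 = CHF 1,906.36

CHF 1,906.36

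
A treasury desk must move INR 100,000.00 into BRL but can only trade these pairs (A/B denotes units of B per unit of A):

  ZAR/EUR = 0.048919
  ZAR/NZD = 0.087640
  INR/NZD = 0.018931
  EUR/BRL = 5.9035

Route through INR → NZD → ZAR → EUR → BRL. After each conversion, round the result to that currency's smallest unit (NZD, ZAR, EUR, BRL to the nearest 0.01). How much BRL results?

INR 100,000.00 × 0.018931 = NZD 1,893.10
NZD 1,893.10 ÷ 0.087640 = ZAR 21,600.87
ZAR 21,600.87 × 0.048919 = EUR 1,056.69
EUR 1,056.69 × 5.9035 = BRL 6,238.17

BRL 6,238.17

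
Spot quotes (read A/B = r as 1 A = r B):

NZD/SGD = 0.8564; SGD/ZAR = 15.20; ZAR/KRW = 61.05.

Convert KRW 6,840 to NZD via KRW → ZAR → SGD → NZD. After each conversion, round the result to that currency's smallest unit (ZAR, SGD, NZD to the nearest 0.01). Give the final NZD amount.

KRW 6,840 ÷ 61.05 = ZAR 112.04
ZAR 112.04 ÷ 15.20 = SGD 7.37
SGD 7.37 ÷ 0.8564 = NZD 8.61

NZD 8.61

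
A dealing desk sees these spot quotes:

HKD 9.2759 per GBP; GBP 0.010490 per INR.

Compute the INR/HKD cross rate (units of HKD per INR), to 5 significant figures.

INR/HKD = 0.097304

1 INR × 0.010490 = 0.01049 GBP
0.01049 GBP × 9.2759 = 0.0973042 HKD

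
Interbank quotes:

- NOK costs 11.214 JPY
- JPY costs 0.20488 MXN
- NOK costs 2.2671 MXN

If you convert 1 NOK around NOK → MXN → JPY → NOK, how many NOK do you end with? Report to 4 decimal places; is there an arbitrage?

Around NOK → MXN → JPY → NOK: 1 × 2.2671 ÷ 0.20488 ÷ 11.214 = 0.986758
Product < 1; profitable direction is NOK → JPY → MXN → NOK.

0.9868 (arbitrage exists)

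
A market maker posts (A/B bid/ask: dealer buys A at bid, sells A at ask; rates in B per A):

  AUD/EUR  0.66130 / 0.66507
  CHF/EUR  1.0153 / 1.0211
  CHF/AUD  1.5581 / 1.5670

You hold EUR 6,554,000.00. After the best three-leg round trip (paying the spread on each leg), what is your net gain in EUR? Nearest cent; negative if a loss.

Best loop EUR → CHF → AUD → EUR:
EUR 6,554,000.00 ÷ 1.0211 (buy CHF at ask) = CHF 6,418,568.21
CHF 6,418,568.21 × 1.5581 (sell CHF at bid) = AUD 10,000,771.13
AUD 10,000,771.13 × 0.66130 (sell AUD at bid) = EUR 6,613,509.95

Net profit: EUR 59,509.95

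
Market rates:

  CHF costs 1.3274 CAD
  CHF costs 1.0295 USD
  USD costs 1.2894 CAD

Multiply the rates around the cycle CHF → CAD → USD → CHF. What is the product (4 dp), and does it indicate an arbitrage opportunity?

1.0000 (no arbitrage)

Around CHF → CAD → USD → CHF: 1 × 1.3274 ÷ 1.2894 ÷ 1.0295 = 0.999972
Product ≈ 1 (deviation 0.003%, within rounding noise).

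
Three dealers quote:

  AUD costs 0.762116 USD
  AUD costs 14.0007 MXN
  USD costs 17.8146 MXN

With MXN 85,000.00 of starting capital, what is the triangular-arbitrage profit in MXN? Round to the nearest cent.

Profitable loop is MXN → USD → AUD → MXN:
MXN 85,000.00 ÷ 17.8146 = USD 4,771.37
USD 4,771.37 ÷ 0.762116 = AUD 6,260.68
AUD 6,260.68 × 14.0007 = MXN 87,653.96
Profit = MXN 87,653.96 − MXN 85,000.00

Profit: MXN 2,653.96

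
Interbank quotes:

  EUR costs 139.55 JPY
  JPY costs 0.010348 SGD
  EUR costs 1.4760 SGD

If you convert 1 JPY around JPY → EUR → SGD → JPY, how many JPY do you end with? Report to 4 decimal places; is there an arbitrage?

1.0221 (arbitrage exists)

Around JPY → EUR → SGD → JPY: 1 ÷ 139.55 × 1.4760 ÷ 0.010348 = 1.022116
Product > 1; profitable direction is JPY → EUR → SGD → JPY.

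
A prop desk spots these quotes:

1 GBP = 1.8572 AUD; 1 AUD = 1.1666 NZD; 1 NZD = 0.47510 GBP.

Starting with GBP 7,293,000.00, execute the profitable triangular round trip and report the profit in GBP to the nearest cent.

Profit: GBP 214,094.64

Profitable loop is GBP → AUD → NZD → GBP:
GBP 7,293,000.00 × 1.8572 = AUD 13,544,559.60
AUD 13,544,559.60 × 1.1666 = NZD 15,801,083.23
NZD 15,801,083.23 × 0.47510 = GBP 7,507,094.64
Profit = GBP 7,507,094.64 − GBP 7,293,000.00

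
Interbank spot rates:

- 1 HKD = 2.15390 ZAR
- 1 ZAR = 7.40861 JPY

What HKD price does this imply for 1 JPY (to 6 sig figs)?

1 JPY ÷ 7.40861 = 0.134978 ZAR
0.134978 ZAR ÷ 2.15390 = 0.0626668 HKD

JPY/HKD = 0.0626668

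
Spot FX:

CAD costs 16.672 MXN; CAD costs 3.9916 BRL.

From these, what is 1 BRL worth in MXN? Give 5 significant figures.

1 BRL ÷ 3.9916 = 0.250526 CAD
0.250526 CAD × 16.672 = 4.17677 MXN

BRL/MXN = 4.1768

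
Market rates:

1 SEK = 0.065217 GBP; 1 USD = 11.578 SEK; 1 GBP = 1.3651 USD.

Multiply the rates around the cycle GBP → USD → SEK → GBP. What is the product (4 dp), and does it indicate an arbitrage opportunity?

Around GBP → USD → SEK → GBP: 1 × 1.3651 × 11.578 × 0.065217 = 1.030763
Product > 1; profitable direction is GBP → USD → SEK → GBP.

1.0308 (arbitrage exists)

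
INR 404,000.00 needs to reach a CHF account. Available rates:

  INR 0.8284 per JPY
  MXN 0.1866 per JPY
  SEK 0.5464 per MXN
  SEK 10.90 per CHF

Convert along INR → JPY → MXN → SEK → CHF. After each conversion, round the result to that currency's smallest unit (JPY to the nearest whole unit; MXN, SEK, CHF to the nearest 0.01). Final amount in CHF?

INR 404,000.00 ÷ 0.8284 = JPY 487,687
JPY 487,687 × 0.1866 = MXN 91,002.39
MXN 91,002.39 × 0.5464 = SEK 49,723.71
SEK 49,723.71 ÷ 10.90 = CHF 4,561.81

CHF 4,561.81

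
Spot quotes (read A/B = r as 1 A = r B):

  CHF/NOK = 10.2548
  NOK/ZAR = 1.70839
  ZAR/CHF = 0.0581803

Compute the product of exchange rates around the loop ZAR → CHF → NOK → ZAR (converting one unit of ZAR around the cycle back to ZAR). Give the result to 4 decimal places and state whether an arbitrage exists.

Around ZAR → CHF → NOK → ZAR: 1 × 0.0581803 × 10.2548 × 1.70839 = 1.019272
Product > 1; profitable direction is ZAR → CHF → NOK → ZAR.

1.0193 (arbitrage exists)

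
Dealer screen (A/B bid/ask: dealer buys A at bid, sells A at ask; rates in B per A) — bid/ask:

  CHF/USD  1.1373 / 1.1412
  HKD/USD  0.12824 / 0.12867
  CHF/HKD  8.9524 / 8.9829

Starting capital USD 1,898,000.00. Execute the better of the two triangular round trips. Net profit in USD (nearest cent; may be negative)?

Net profit: USD 11,402.26

Best loop USD → CHF → HKD → USD:
USD 1,898,000.00 ÷ 1.1412 (buy CHF at ask) = CHF 1,663,161.58
CHF 1,663,161.58 × 8.9524 (sell CHF at bid) = HKD 14,889,287.77
HKD 14,889,287.77 × 0.12824 (sell HKD at bid) = USD 1,909,402.26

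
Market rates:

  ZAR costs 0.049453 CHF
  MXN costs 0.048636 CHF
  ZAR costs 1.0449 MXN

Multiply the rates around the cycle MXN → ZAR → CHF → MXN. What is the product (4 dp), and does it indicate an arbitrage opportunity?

0.9731 (arbitrage exists)

Around MXN → ZAR → CHF → MXN: 1 ÷ 1.0449 × 0.049453 ÷ 0.048636 = 0.973106
Product < 1; profitable direction is MXN → CHF → ZAR → MXN.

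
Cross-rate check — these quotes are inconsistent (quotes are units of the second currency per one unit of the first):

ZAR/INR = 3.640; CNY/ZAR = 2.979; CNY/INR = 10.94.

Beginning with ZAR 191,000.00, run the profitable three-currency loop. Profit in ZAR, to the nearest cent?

Profit: ZAR 1,698.71

Profitable loop is ZAR → CNY → INR → ZAR:
ZAR 191,000.00 ÷ 2.979 = CNY 64,115.47
CNY 64,115.47 × 10.94 = INR 701,423.30
INR 701,423.30 ÷ 3.640 = ZAR 192,698.71
Profit = ZAR 192,698.71 − ZAR 191,000.00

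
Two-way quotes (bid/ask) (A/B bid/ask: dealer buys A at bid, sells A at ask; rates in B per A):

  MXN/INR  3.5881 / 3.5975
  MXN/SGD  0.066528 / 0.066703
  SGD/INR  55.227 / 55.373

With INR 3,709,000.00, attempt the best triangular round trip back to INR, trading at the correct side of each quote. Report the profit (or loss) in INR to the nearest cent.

Best loop INR → MXN → SGD → INR:
INR 3,709,000.00 ÷ 3.5975 (buy MXN at ask) = MXN 1,030,993.75
MXN 1,030,993.75 × 0.066528 (sell MXN at bid) = SGD 68,589.95
SGD 68,589.95 × 55.227 (sell SGD at bid) = INR 3,788,017.27

Net profit: INR 79,017.27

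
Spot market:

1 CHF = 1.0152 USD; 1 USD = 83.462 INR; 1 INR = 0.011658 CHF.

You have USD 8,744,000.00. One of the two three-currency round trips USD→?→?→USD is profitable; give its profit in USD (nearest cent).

Profitable loop is USD → CHF → INR → USD:
USD 8,744,000.00 ÷ 1.0152 = CHF 8,613,081.17
CHF 8,613,081.17 ÷ 0.011658 = INR 738,812,932.43
INR 738,812,932.43 ÷ 83.462 = USD 8,852,087.57
Profit = USD 8,852,087.57 − USD 8,744,000.00

Profit: USD 108,087.57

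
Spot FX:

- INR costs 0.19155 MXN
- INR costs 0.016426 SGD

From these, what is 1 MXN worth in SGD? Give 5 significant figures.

1 MXN ÷ 0.19155 = 5.22057 INR
5.22057 INR × 0.016426 = 0.0857531 SGD

MXN/SGD = 0.085753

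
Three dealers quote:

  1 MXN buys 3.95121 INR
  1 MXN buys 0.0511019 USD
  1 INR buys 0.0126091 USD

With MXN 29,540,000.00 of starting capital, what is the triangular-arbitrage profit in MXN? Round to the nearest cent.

Profit: MXN 759,351.78

Profitable loop is MXN → USD → INR → MXN:
MXN 29,540,000.00 × 0.0511019 = USD 1,509,550.13
USD 1,509,550.13 ÷ 0.0126091 = INR 119,719,101.76
INR 119,719,101.76 ÷ 3.95121 = MXN 30,299,351.78
Profit = MXN 30,299,351.78 − MXN 29,540,000.00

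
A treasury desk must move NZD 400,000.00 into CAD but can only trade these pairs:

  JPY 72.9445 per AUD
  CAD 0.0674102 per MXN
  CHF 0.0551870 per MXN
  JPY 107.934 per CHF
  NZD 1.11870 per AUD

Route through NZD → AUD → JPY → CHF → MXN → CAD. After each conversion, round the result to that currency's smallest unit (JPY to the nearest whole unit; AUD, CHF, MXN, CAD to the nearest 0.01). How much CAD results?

NZD 400,000.00 ÷ 1.11870 = AUD 357,557.88
AUD 357,557.88 × 72.9445 = JPY 26,081,881
JPY 26,081,881 ÷ 107.934 = CHF 241,646.57
CHF 241,646.57 ÷ 0.0551870 = MXN 4,378,686.47
MXN 4,378,686.47 × 0.0674102 = CAD 295,168.13

CAD 295,168.13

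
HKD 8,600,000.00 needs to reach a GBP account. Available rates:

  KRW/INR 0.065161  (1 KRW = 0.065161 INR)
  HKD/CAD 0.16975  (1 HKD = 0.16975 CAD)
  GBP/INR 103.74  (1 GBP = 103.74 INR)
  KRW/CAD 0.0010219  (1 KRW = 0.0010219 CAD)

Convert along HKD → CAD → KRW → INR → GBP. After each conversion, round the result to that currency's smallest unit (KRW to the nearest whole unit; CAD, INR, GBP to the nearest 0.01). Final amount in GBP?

GBP 897,307.57

HKD 8,600,000.00 × 0.16975 = CAD 1,459,850.00
CAD 1,459,850.00 ÷ 0.0010219 = KRW 1,428,564,439
KRW 1,428,564,439 × 0.065161 = INR 93,086,687.41
INR 93,086,687.41 ÷ 103.74 = GBP 897,307.57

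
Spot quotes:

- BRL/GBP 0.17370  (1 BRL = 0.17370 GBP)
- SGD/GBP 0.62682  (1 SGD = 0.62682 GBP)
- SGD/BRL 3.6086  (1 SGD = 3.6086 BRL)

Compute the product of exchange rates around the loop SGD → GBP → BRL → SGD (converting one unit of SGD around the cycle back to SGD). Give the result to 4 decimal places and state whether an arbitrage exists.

Around SGD → GBP → BRL → SGD: 1 × 0.62682 ÷ 0.17370 ÷ 3.6086 = 1.000010
Product ≈ 1 (deviation 0.001%, within rounding noise).

1.0000 (no arbitrage)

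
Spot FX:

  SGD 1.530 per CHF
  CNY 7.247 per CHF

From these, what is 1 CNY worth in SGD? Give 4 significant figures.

1 CNY ÷ 7.247 = 0.137988 CHF
0.137988 CHF × 1.530 = 0.211122 SGD

CNY/SGD = 0.2111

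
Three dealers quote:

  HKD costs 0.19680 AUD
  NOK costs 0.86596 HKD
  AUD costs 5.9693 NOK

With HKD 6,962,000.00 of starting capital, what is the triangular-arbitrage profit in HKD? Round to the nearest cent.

Profit: HKD 120,398.36

Profitable loop is HKD → AUD → NOK → HKD:
HKD 6,962,000.00 × 0.19680 = AUD 1,370,121.60
AUD 1,370,121.60 × 5.9693 = NOK 8,178,666.87
NOK 8,178,666.87 × 0.86596 = HKD 7,082,398.36
Profit = HKD 7,082,398.36 − HKD 6,962,000.00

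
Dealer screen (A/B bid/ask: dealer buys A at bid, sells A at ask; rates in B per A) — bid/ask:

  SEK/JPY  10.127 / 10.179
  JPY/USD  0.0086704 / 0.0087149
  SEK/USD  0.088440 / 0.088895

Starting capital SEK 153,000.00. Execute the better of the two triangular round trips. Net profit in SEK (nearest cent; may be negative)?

Best loop SEK → USD → JPY → SEK:
SEK 153,000.00 × 0.088440 (sell SEK at bid) = USD 13,531.32
USD 13,531.32 ÷ 0.0087149 (buy JPY at ask) = JPY 1,552,665
JPY 1,552,665 ÷ 10.179 (buy SEK at ask) = SEK 152,536.10

Net result: SEK -463.90 (no profitable arbitrage after spreads)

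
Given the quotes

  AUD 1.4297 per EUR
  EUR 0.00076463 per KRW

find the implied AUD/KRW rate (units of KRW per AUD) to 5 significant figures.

AUD/KRW = 914.75

1 AUD ÷ 1.4297 = 0.699447 EUR
0.699447 EUR ÷ 0.00076463 = 914.753 KRW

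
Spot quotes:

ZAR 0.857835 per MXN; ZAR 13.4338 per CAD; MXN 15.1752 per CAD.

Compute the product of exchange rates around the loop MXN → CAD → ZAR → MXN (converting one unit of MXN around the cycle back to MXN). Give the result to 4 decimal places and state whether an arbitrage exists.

1.0320 (arbitrage exists)

Around MXN → CAD → ZAR → MXN: 1 ÷ 15.1752 × 13.4338 ÷ 0.857835 = 1.031955
Product > 1; profitable direction is MXN → CAD → ZAR → MXN.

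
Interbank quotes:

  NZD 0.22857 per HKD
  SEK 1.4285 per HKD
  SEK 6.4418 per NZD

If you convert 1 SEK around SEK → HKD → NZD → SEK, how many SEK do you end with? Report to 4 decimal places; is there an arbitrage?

Around SEK → HKD → NZD → SEK: 1 ÷ 1.4285 × 0.22857 × 6.4418 = 1.030733
Product > 1; profitable direction is SEK → HKD → NZD → SEK.

1.0307 (arbitrage exists)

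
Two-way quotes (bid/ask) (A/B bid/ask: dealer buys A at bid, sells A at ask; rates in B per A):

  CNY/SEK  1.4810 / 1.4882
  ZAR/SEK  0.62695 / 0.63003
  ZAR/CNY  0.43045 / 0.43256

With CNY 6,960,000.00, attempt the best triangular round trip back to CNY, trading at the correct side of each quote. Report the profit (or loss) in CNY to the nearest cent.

Best loop CNY → SEK → ZAR → CNY:
CNY 6,960,000.00 × 1.4810 (sell CNY at bid) = SEK 10,307,760.00
SEK 10,307,760.00 ÷ 0.63003 (buy ZAR at ask) = ZAR 16,360,744.73
ZAR 16,360,744.73 × 0.43045 (sell ZAR at bid) = CNY 7,042,482.57

Net profit: CNY 82,482.57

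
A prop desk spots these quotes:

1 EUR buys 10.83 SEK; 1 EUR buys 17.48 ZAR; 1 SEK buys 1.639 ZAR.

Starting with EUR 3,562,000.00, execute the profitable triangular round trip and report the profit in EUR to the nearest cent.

Profit: EUR 55,094.85

Profitable loop is EUR → SEK → ZAR → EUR:
EUR 3,562,000.00 × 10.83 = SEK 38,576,460.00
SEK 38,576,460.00 × 1.639 = ZAR 63,226,817.94
ZAR 63,226,817.94 ÷ 17.48 = EUR 3,617,094.85
Profit = EUR 3,617,094.85 − EUR 3,562,000.00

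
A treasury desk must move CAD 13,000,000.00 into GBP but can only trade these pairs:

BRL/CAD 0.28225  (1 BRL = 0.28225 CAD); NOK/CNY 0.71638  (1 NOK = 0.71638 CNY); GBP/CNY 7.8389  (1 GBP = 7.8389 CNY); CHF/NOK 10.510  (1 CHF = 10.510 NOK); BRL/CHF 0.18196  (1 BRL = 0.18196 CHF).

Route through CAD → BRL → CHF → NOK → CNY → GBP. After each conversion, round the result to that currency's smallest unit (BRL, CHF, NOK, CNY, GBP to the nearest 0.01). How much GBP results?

GBP 8,049,638.45

CAD 13,000,000.00 ÷ 0.28225 = BRL 46,058,458.81
BRL 46,058,458.81 × 0.18196 = CHF 8,380,797.17
CHF 8,380,797.17 × 10.510 = NOK 88,082,178.26
NOK 88,082,178.26 × 0.71638 = CNY 63,100,310.86
CNY 63,100,310.86 ÷ 7.8389 = GBP 8,049,638.45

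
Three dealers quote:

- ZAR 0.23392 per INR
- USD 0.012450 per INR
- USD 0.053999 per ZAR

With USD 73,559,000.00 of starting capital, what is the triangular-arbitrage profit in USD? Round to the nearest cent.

Profitable loop is USD → INR → ZAR → USD:
USD 73,559,000.00 ÷ 0.012450 = INR 5,908,353,413.65
INR 5,908,353,413.65 × 0.23392 = ZAR 1,382,082,030.52
ZAR 1,382,082,030.52 × 0.053999 = USD 74,631,047.57
Profit = USD 74,631,047.57 − USD 73,559,000.00

Profit: USD 1,072,047.57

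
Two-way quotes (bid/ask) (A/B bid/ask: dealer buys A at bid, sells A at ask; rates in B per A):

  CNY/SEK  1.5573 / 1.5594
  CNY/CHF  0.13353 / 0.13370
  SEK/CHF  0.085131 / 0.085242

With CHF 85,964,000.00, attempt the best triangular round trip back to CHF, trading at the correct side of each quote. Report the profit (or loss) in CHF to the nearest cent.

Best loop CHF → SEK → CNY → CHF:
CHF 85,964,000.00 ÷ 0.085242 (buy SEK at ask) = SEK 1,008,470,003.05
SEK 1,008,470,003.05 ÷ 1.5594 (buy CNY at ask) = CNY 646,703,862.42
CNY 646,703,862.42 × 0.13353 (sell CNY at bid) = CHF 86,354,366.75

Net profit: CHF 390,366.75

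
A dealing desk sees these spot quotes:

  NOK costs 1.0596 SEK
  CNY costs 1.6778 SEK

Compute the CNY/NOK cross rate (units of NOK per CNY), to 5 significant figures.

CNY/NOK = 1.5834

1 CNY × 1.6778 = 1.6778 SEK
1.6778 SEK ÷ 1.0596 = 1.58343 NOK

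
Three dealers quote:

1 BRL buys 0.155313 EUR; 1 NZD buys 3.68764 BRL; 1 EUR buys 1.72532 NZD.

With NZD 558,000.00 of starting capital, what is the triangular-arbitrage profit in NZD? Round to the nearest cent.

Profit: NZD 6,687.56

Profitable loop is NZD → EUR → BRL → NZD:
NZD 558,000.00 ÷ 1.72532 = EUR 323,418.26
EUR 323,418.26 ÷ 0.155313 = BRL 2,082,364.42
BRL 2,082,364.42 ÷ 3.68764 = NZD 564,687.56
Profit = NZD 564,687.56 − NZD 558,000.00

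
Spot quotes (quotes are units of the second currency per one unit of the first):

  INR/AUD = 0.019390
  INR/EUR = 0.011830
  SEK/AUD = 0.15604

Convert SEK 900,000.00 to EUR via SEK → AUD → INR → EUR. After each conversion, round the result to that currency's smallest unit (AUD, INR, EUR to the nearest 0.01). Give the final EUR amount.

SEK 900,000.00 × 0.15604 = AUD 140,436.00
AUD 140,436.00 ÷ 0.019390 = INR 7,242,702.42
INR 7,242,702.42 × 0.011830 = EUR 85,681.17

EUR 85,681.17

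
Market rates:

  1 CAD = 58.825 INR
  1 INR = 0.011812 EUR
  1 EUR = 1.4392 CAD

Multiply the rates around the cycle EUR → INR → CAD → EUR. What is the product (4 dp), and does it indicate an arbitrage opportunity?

1.0000 (no arbitrage)

Around EUR → INR → CAD → EUR: 1 ÷ 0.011812 ÷ 58.825 ÷ 1.4392 = 0.999985
Product ≈ 1 (deviation 0.002%, within rounding noise).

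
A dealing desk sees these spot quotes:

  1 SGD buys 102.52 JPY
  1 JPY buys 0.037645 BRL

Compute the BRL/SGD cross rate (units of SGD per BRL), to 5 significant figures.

BRL/SGD = 0.25911

1 BRL ÷ 0.037645 = 26.564 JPY
26.564 JPY ÷ 102.52 = 0.25911 SGD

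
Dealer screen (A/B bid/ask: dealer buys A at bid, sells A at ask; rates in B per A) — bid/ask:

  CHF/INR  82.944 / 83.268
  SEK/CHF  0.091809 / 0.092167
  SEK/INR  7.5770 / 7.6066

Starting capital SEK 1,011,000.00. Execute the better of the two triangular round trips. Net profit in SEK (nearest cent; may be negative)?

Best loop SEK → CHF → INR → SEK:
SEK 1,011,000.00 × 0.091809 (sell SEK at bid) = CHF 92,818.90
CHF 92,818.90 × 82.944 (sell CHF at bid) = INR 7,698,770.76
INR 7,698,770.76 ÷ 7.6066 (buy SEK at ask) = SEK 1,012,117.21

Net profit: SEK 1,117.21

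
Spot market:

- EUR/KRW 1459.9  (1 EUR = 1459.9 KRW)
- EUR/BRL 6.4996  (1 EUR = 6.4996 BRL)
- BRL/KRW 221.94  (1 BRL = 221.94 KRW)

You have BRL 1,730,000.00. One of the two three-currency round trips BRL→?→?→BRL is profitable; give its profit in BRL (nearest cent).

Profit: BRL 20,842.18

Profitable loop is BRL → EUR → KRW → BRL:
BRL 1,730,000.00 ÷ 6.4996 = EUR 266,170.23
EUR 266,170.23 × 1459.9 = KRW 388,581,913
KRW 388,581,913 ÷ 221.94 = BRL 1,750,842.18
Profit = BRL 1,750,842.18 − BRL 1,730,000.00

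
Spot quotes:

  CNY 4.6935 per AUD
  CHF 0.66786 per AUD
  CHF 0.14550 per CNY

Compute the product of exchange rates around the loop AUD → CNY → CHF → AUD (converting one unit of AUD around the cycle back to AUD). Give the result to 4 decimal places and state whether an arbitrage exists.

1.0225 (arbitrage exists)

Around AUD → CNY → CHF → AUD: 1 × 4.6935 × 0.14550 ÷ 0.66786 = 1.022526
Product > 1; profitable direction is AUD → CNY → CHF → AUD.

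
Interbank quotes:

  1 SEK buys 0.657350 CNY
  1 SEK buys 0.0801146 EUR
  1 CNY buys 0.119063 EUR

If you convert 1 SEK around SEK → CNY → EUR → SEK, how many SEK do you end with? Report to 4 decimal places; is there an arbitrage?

Around SEK → CNY → EUR → SEK: 1 × 0.657350 × 0.119063 ÷ 0.0801146 = 0.976926
Product < 1; profitable direction is SEK → EUR → CNY → SEK.

0.9769 (arbitrage exists)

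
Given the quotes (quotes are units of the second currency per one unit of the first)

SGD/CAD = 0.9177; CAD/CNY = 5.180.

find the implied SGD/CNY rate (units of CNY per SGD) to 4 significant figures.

1 SGD × 0.9177 = 0.9177 CAD
0.9177 CAD × 5.180 = 4.75369 CNY

SGD/CNY = 4.754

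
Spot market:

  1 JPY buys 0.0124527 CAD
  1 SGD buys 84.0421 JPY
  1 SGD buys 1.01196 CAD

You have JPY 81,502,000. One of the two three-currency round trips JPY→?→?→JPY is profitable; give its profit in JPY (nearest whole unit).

Profitable loop is JPY → CAD → SGD → JPY:
JPY 81,502,000 × 0.0124527 = CAD 1,014,919.96
CAD 1,014,919.96 ÷ 1.01196 = SGD 1,002,924.97
SGD 1,002,924.97 × 84.0421 = JPY 84,287,921
Profit = JPY 84,287,921 − JPY 81,502,000

Profit: JPY 2,785,921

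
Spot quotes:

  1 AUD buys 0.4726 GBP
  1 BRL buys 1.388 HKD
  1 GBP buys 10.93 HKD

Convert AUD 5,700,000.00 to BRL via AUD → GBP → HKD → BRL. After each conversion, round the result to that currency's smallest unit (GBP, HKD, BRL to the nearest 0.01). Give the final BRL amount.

BRL 21,212,862.10

AUD 5,700,000.00 × 0.4726 = GBP 2,693,820.00
GBP 2,693,820.00 × 10.93 = HKD 29,443,452.60
HKD 29,443,452.60 ÷ 1.388 = BRL 21,212,862.10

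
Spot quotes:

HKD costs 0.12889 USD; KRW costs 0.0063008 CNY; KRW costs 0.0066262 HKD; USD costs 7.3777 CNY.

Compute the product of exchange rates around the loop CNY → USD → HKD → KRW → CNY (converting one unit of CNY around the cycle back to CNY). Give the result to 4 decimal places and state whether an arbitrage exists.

1.0000 (no arbitrage)

Around CNY → USD → HKD → KRW → CNY: 1 ÷ 7.3777 ÷ 0.12889 ÷ 0.0066262 × 0.0063008 = 0.999979
Product ≈ 1 (deviation 0.002%, within rounding noise).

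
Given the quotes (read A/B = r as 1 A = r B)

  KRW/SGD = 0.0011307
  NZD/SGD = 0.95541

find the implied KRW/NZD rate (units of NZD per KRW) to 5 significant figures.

KRW/NZD = 0.0011835

1 KRW × 0.0011307 = 0.0011307 SGD
0.0011307 SGD ÷ 0.95541 = 0.00118347 NZD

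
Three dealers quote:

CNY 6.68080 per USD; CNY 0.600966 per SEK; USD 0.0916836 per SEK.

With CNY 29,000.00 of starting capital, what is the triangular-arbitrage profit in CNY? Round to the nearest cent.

Profit: CNY 557.54

Profitable loop is CNY → SEK → USD → CNY:
CNY 29,000.00 ÷ 0.600966 = SEK 48,255.64
SEK 48,255.64 × 0.0916836 = USD 4,424.25
USD 4,424.25 × 6.68080 = CNY 29,557.54
Profit = CNY 29,557.54 − CNY 29,000.00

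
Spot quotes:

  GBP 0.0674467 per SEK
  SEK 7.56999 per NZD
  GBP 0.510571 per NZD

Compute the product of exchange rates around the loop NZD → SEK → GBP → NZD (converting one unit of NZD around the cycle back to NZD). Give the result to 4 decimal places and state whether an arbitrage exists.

Around NZD → SEK → GBP → NZD: 1 × 7.56999 × 0.0674467 ÷ 0.510571 = 1.000000
Product ≈ 1 (deviation 0.000%, within rounding noise).

1.0000 (no arbitrage)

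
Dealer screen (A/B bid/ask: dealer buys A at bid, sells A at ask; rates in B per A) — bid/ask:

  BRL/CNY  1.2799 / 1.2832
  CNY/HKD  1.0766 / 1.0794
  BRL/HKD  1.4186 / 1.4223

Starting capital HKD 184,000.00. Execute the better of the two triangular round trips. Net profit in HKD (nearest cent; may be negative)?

Best loop HKD → CNY → BRL → HKD:
HKD 184,000.00 ÷ 1.0794 (buy CNY at ask) = CNY 170,465.07
CNY 170,465.07 ÷ 1.2832 (buy BRL at ask) = BRL 132,843.73
BRL 132,843.73 × 1.4186 (sell BRL at bid) = HKD 188,452.11

Net profit: HKD 4,452.11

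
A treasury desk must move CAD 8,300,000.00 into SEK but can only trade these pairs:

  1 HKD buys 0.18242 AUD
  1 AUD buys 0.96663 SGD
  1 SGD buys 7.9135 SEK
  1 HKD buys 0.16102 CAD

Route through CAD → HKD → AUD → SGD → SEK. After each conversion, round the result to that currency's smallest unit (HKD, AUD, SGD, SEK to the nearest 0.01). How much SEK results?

SEK 71,928,267.11

CAD 8,300,000.00 ÷ 0.16102 = HKD 51,546,391.75
HKD 51,546,391.75 × 0.18242 = AUD 9,403,092.78
AUD 9,403,092.78 × 0.96663 = SGD 9,089,311.57
SGD 9,089,311.57 × 7.9135 = SEK 71,928,267.11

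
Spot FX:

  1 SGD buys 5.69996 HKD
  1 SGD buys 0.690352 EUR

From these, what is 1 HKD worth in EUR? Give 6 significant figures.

1 HKD ÷ 5.69996 = 0.17544 SGD
0.17544 SGD × 0.690352 = 0.121115 EUR

HKD/EUR = 0.121115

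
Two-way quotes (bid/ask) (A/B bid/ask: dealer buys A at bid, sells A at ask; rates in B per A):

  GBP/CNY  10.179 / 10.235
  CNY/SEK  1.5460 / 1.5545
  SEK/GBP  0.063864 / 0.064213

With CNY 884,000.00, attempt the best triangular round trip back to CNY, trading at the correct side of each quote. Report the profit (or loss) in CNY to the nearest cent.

Best loop CNY → SEK → GBP → CNY:
CNY 884,000.00 × 1.5460 (sell CNY at bid) = SEK 1,366,664.00
SEK 1,366,664.00 × 0.063864 (sell SEK at bid) = GBP 87,280.63
GBP 87,280.63 × 10.179 (sell GBP at bid) = CNY 888,429.53

Net profit: CNY 4,429.53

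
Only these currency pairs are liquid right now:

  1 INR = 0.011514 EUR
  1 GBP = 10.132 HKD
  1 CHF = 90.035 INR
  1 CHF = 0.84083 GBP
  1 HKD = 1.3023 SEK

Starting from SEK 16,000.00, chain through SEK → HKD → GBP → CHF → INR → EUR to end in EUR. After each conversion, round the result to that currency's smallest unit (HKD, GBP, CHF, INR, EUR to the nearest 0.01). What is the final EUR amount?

EUR 1,495.00

SEK 16,000.00 ÷ 1.3023 = HKD 12,285.96
HKD 12,285.96 ÷ 10.132 = GBP 1,212.59
GBP 1,212.59 ÷ 0.84083 = CHF 1,442.13
CHF 1,442.13 × 90.035 = INR 129,842.17
INR 129,842.17 × 0.011514 = EUR 1,495.00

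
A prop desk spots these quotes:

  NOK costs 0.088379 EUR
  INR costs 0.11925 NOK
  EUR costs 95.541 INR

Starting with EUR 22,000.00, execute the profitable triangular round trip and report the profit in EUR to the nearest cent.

Profitable loop is EUR → INR → NOK → EUR:
EUR 22,000.00 × 95.541 = INR 2,101,902.00
INR 2,101,902.00 × 0.11925 = NOK 250,651.81
NOK 250,651.81 × 0.088379 = EUR 22,152.36
Profit = EUR 22,152.36 − EUR 22,000.00

Profit: EUR 152.36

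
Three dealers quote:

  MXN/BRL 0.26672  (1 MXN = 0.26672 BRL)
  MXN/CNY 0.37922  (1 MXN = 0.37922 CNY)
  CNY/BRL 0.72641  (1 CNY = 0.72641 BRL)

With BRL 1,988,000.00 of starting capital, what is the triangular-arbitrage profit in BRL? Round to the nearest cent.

Profit: BRL 65,212.25

Profitable loop is BRL → MXN → CNY → BRL:
BRL 1,988,000.00 ÷ 0.26672 = MXN 7,453,509.30
MXN 7,453,509.30 × 0.37922 = CNY 2,826,519.80
CNY 2,826,519.80 × 0.72641 = BRL 2,053,212.25
Profit = BRL 2,053,212.25 − BRL 1,988,000.00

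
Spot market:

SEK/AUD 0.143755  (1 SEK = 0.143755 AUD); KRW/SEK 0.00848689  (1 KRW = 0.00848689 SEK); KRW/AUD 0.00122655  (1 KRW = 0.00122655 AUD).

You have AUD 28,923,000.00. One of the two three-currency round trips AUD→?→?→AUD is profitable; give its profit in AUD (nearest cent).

Profit: AUD 154,499.85

Profitable loop is AUD → SEK → KRW → AUD:
AUD 28,923,000.00 ÷ 0.143755 = SEK 201,196,480.12
SEK 201,196,480.12 ÷ 0.00848689 = KRW 23,706,738,290
KRW 23,706,738,290 × 0.00122655 = AUD 29,077,499.85
Profit = AUD 29,077,499.85 − AUD 28,923,000.00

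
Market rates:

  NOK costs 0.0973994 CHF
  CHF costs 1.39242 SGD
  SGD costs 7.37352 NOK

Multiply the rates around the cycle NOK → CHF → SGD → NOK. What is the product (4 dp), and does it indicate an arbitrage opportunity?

1.0000 (no arbitrage)

Around NOK → CHF → SGD → NOK: 1 × 0.0973994 × 1.39242 × 7.37352 = 1.000003
Product ≈ 1 (deviation 0.000%, within rounding noise).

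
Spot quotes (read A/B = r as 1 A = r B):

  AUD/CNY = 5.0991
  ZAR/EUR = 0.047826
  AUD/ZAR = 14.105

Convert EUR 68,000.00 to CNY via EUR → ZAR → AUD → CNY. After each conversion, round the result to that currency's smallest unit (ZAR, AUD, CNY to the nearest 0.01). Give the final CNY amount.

CNY 514,002.59

EUR 68,000.00 ÷ 0.047826 = ZAR 1,421,820.77
ZAR 1,421,820.77 ÷ 14.105 = AUD 100,802.61
AUD 100,802.61 × 5.0991 = CNY 514,002.59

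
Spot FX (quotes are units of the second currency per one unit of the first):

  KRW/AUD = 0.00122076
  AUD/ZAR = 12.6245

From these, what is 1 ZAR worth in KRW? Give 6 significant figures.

ZAR/KRW = 64.8867

1 ZAR ÷ 12.6245 = 0.0792111 AUD
0.0792111 AUD ÷ 0.00122076 = 64.8867 KRW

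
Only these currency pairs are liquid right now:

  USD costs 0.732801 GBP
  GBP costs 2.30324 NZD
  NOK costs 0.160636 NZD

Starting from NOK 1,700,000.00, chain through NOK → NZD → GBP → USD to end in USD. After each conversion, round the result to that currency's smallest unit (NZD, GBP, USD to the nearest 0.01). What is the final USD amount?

USD 161,795.55

NOK 1,700,000.00 × 0.160636 = NZD 273,081.20
NZD 273,081.20 ÷ 2.30324 = GBP 118,563.94
GBP 118,563.94 ÷ 0.732801 = USD 161,795.55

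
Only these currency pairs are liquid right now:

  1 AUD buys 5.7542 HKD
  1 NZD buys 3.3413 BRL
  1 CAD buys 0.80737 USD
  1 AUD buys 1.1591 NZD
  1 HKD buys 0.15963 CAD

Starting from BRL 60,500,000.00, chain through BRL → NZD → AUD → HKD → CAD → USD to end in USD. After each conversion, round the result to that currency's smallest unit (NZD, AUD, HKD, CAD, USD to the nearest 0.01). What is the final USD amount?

BRL 60,500,000.00 ÷ 3.3413 = NZD 18,106,724.93
NZD 18,106,724.93 ÷ 1.1591 = AUD 15,621,365.65
AUD 15,621,365.65 × 5.7542 = HKD 89,888,462.22
HKD 89,888,462.22 × 0.15963 = CAD 14,348,895.22
CAD 14,348,895.22 × 0.80737 = USD 11,584,867.53

USD 11,584,867.53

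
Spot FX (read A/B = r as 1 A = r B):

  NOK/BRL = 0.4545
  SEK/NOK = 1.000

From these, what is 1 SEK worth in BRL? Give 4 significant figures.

1 SEK × 1.000 = 1 NOK
1 NOK × 0.4545 = 0.4545 BRL

SEK/BRL = 0.4545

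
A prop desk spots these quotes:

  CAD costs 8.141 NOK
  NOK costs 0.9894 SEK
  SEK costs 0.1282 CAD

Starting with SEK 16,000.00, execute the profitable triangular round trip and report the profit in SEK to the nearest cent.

Profit: SEK 521.81

Profitable loop is SEK → CAD → NOK → SEK:
SEK 16,000.00 × 0.1282 = CAD 2,051.20
CAD 2,051.20 × 8.141 = NOK 16,698.82
NOK 16,698.82 × 0.9894 = SEK 16,521.81
Profit = SEK 16,521.81 − SEK 16,000.00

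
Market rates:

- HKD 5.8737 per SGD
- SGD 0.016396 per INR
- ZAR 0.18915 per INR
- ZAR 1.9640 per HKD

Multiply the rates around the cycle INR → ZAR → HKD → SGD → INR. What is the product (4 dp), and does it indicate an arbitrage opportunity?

1.0000 (no arbitrage)

Around INR → ZAR → HKD → SGD → INR: 1 × 0.18915 ÷ 1.9640 ÷ 5.8737 ÷ 0.016396 = 1.000035
Product ≈ 1 (deviation 0.003%, within rounding noise).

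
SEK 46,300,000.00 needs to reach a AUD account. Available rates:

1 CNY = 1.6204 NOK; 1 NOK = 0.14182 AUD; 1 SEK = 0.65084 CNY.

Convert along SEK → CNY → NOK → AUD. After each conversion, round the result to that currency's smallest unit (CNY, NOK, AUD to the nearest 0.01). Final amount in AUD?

AUD 6,924,922.91

SEK 46,300,000.00 × 0.65084 = CNY 30,133,892.00
CNY 30,133,892.00 × 1.6204 = NOK 48,828,958.60
NOK 48,828,958.60 × 0.14182 = AUD 6,924,922.91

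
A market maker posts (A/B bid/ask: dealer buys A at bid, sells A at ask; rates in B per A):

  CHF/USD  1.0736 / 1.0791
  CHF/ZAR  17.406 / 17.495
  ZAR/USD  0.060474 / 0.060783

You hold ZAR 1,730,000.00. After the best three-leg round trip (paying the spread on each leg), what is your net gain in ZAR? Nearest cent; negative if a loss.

Net profit: ZAR 16,596.27

Best loop ZAR → CHF → USD → ZAR:
ZAR 1,730,000.00 ÷ 17.495 (buy CHF at ask) = CHF 98,885.40
CHF 98,885.40 × 1.0736 (sell CHF at bid) = USD 106,163.36
USD 106,163.36 ÷ 0.060783 (buy ZAR at ask) = ZAR 1,746,596.27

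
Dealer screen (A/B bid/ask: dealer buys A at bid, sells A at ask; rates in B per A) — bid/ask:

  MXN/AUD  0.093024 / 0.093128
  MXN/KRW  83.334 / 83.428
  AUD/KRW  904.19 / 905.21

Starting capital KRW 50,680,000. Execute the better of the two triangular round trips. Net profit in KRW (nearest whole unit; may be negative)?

Best loop KRW → MXN → AUD → KRW:
KRW 50,680,000 ÷ 83.428 (buy MXN at ask) = MXN 607,469.91
MXN 607,469.91 × 0.093024 (sell MXN at bid) = AUD 56,509.28
AUD 56,509.28 × 904.19 (sell AUD at bid) = KRW 51,095,127

Net profit: KRW 415,127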